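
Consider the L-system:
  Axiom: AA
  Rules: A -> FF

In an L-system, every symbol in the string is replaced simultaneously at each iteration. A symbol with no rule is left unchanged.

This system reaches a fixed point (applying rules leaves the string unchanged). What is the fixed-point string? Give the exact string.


Step 0: AA
Step 1: FFFF
Step 2: FFFF  (unchanged — fixed point at step 1)

Answer: FFFF


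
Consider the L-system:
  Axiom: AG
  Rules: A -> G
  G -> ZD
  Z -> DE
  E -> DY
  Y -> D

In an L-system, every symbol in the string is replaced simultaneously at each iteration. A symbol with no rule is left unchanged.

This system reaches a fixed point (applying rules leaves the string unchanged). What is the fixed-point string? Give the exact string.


Answer: DDDDDDDD

Derivation:
Step 0: AG
Step 1: GZD
Step 2: ZDDED
Step 3: DEDDDYD
Step 4: DDYDDDDD
Step 5: DDDDDDDD
Step 6: DDDDDDDD  (unchanged — fixed point at step 5)


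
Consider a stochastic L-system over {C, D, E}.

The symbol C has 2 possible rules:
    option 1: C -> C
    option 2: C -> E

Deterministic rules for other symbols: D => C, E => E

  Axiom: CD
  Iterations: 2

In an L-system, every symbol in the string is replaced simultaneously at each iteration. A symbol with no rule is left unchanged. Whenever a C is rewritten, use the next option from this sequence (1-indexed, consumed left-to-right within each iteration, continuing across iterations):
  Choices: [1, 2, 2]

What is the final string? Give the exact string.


Step 0: CD
Step 1: CC  (used choices [1])
Step 2: EE  (used choices [2, 2])

Answer: EE


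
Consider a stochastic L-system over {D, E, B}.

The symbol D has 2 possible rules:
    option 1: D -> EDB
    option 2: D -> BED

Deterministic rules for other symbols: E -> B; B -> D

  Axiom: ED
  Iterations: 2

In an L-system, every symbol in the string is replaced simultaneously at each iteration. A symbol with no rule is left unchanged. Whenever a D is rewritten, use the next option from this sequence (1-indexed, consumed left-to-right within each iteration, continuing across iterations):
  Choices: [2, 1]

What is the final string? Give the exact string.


Step 0: ED
Step 1: BBED  (used choices [2])
Step 2: DDBEDB  (used choices [1])

Answer: DDBEDB


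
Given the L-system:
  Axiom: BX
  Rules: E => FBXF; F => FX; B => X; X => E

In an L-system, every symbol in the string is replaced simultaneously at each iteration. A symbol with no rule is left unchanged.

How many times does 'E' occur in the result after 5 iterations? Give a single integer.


Answer: 6

Derivation:
Step 0: BX  (0 'E')
Step 1: XE  (1 'E')
Step 2: EFBXF  (1 'E')
Step 3: FBXFFXXEFX  (1 'E')
Step 4: FXXEFXFXEEFBXFFXE  (4 'E')
Step 5: FXEEFBXFFXEFXEFBXFFBXFFXXEFXFXEFBXF  (6 'E')


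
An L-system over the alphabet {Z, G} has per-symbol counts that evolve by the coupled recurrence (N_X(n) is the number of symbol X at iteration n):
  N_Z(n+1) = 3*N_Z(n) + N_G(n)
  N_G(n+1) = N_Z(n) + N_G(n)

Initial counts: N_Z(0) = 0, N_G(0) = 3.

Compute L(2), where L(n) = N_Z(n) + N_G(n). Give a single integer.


Answer: 18

Derivation:
Step 0: N_Z=0, N_G=3, L=3
Step 1: N_Z=3, N_G=3, L=6
Step 2: N_Z=12, N_G=6, L=18


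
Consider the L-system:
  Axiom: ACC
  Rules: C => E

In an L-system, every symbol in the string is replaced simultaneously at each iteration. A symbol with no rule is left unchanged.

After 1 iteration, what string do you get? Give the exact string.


Answer: AEE

Derivation:
Step 0: ACC
Step 1: AEE


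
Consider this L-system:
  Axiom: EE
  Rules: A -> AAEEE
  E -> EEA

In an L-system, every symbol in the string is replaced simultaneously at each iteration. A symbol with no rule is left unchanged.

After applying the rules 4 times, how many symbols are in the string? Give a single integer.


Step 0: length = 2
Step 1: length = 6
Step 2: length = 22
Step 3: length = 82
Step 4: length = 306

Answer: 306


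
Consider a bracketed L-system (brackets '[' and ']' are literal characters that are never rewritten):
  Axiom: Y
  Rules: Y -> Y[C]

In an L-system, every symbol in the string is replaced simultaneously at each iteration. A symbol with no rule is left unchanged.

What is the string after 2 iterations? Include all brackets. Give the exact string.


Step 0: Y
Step 1: Y[C]
Step 2: Y[C][C]

Answer: Y[C][C]


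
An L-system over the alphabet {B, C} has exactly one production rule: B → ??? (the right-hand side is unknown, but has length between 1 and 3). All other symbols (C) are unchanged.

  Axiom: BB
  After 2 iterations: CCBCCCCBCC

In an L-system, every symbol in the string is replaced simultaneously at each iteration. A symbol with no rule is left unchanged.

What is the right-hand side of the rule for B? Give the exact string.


Trying B → CBC:
  Step 0: BB
  Step 1: CBCCBC
  Step 2: CCBCCCCBCC
Matches the given result.

Answer: CBC


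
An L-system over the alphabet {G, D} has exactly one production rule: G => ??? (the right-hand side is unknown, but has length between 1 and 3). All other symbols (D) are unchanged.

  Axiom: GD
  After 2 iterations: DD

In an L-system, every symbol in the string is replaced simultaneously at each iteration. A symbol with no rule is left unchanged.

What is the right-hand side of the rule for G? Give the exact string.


Trying G => D:
  Step 0: GD
  Step 1: DD
  Step 2: DD
Matches the given result.

Answer: D


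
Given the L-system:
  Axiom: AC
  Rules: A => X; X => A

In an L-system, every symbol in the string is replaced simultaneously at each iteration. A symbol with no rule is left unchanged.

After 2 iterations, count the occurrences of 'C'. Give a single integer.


Answer: 1

Derivation:
Step 0: AC  (1 'C')
Step 1: XC  (1 'C')
Step 2: AC  (1 'C')


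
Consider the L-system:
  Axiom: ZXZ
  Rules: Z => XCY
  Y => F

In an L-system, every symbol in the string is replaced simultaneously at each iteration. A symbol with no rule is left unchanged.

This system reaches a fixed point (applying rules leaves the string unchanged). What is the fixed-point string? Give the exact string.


Step 0: ZXZ
Step 1: XCYXXCY
Step 2: XCFXXCF
Step 3: XCFXXCF  (unchanged — fixed point at step 2)

Answer: XCFXXCF


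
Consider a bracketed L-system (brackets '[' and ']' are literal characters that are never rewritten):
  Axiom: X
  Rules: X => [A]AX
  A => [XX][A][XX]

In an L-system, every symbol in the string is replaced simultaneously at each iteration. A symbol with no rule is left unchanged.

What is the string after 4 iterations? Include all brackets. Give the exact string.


Step 0: X
Step 1: [A]AX
Step 2: [[XX][A][XX]][XX][A][XX][A]AX
Step 3: [[[A]AX[A]AX][[XX][A][XX]][[A]AX[A]AX]][[A]AX[A]AX][[XX][A][XX]][[A]AX[A]AX][[XX][A][XX]][XX][A][XX][A]AX
Step 4: [[[[XX][A][XX]][XX][A][XX][A]AX[[XX][A][XX]][XX][A][XX][A]AX][[[A]AX[A]AX][[XX][A][XX]][[A]AX[A]AX]][[[XX][A][XX]][XX][A][XX][A]AX[[XX][A][XX]][XX][A][XX][A]AX]][[[XX][A][XX]][XX][A][XX][A]AX[[XX][A][XX]][XX][A][XX][A]AX][[[A]AX[A]AX][[XX][A][XX]][[A]AX[A]AX]][[[XX][A][XX]][XX][A][XX][A]AX[[XX][A][XX]][XX][A][XX][A]AX][[[A]AX[A]AX][[XX][A][XX]][[A]AX[A]AX]][[A]AX[A]AX][[XX][A][XX]][[A]AX[A]AX][[XX][A][XX]][XX][A][XX][A]AX

Answer: [[[[XX][A][XX]][XX][A][XX][A]AX[[XX][A][XX]][XX][A][XX][A]AX][[[A]AX[A]AX][[XX][A][XX]][[A]AX[A]AX]][[[XX][A][XX]][XX][A][XX][A]AX[[XX][A][XX]][XX][A][XX][A]AX]][[[XX][A][XX]][XX][A][XX][A]AX[[XX][A][XX]][XX][A][XX][A]AX][[[A]AX[A]AX][[XX][A][XX]][[A]AX[A]AX]][[[XX][A][XX]][XX][A][XX][A]AX[[XX][A][XX]][XX][A][XX][A]AX][[[A]AX[A]AX][[XX][A][XX]][[A]AX[A]AX]][[A]AX[A]AX][[XX][A][XX]][[A]AX[A]AX][[XX][A][XX]][XX][A][XX][A]AX


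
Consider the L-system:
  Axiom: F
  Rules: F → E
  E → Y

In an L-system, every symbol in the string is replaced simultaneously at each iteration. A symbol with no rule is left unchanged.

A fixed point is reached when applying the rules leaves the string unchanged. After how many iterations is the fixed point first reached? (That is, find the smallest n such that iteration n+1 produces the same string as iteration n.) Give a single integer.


Answer: 2

Derivation:
Step 0: F
Step 1: E
Step 2: Y
Step 3: Y  (unchanged — fixed point at step 2)


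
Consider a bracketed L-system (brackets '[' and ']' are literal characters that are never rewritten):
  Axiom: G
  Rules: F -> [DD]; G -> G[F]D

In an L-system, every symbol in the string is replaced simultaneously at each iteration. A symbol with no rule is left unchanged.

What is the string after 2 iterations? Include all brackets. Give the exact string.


Step 0: G
Step 1: G[F]D
Step 2: G[F]D[[DD]]D

Answer: G[F]D[[DD]]D


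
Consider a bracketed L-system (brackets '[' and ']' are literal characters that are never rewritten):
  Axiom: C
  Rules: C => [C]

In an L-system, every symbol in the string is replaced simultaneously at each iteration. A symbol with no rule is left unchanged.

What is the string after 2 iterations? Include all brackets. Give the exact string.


Answer: [[C]]

Derivation:
Step 0: C
Step 1: [C]
Step 2: [[C]]


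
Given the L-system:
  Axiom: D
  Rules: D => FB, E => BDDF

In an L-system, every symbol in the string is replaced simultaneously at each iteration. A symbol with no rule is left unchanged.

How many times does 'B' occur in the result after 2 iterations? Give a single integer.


Step 0: D  (0 'B')
Step 1: FB  (1 'B')
Step 2: FB  (1 'B')

Answer: 1


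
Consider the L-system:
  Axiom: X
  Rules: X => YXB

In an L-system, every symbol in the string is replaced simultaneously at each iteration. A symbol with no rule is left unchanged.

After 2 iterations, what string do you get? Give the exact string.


Answer: YYXBB

Derivation:
Step 0: X
Step 1: YXB
Step 2: YYXBB


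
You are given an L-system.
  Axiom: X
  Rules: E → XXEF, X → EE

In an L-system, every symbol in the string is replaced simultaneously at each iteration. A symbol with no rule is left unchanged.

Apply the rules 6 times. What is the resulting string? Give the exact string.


Step 0: X
Step 1: EE
Step 2: XXEFXXEF
Step 3: EEEEXXEFFEEEEXXEFF
Step 4: XXEFXXEFXXEFXXEFEEEEXXEFFFXXEFXXEFXXEFXXEFEEEEXXEFFF
Step 5: EEEEXXEFFEEEEXXEFFEEEEXXEFFEEEEXXEFFXXEFXXEFXXEFXXEFEEEEXXEFFFFEEEEXXEFFEEEEXXEFFEEEEXXEFFEEEEXXEFFXXEFXXEFXXEFXXEFEEEEXXEFFFF
Step 6: XXEFXXEFXXEFXXEFEEEEXXEFFFXXEFXXEFXXEFXXEFEEEEXXEFFFXXEFXXEFXXEFXXEFEEEEXXEFFFXXEFXXEFXXEFXXEFEEEEXXEFFFEEEEXXEFFEEEEXXEFFEEEEXXEFFEEEEXXEFFXXEFXXEFXXEFXXEFEEEEXXEFFFFFXXEFXXEFXXEFXXEFEEEEXXEFFFXXEFXXEFXXEFXXEFEEEEXXEFFFXXEFXXEFXXEFXXEFEEEEXXEFFFXXEFXXEFXXEFXXEFEEEEXXEFFFEEEEXXEFFEEEEXXEFFEEEEXXEFFEEEEXXEFFXXEFXXEFXXEFXXEFEEEEXXEFFFFF

Answer: XXEFXXEFXXEFXXEFEEEEXXEFFFXXEFXXEFXXEFXXEFEEEEXXEFFFXXEFXXEFXXEFXXEFEEEEXXEFFFXXEFXXEFXXEFXXEFEEEEXXEFFFEEEEXXEFFEEEEXXEFFEEEEXXEFFEEEEXXEFFXXEFXXEFXXEFXXEFEEEEXXEFFFFFXXEFXXEFXXEFXXEFEEEEXXEFFFXXEFXXEFXXEFXXEFEEEEXXEFFFXXEFXXEFXXEFXXEFEEEEXXEFFFXXEFXXEFXXEFXXEFEEEEXXEFFFEEEEXXEFFEEEEXXEFFEEEEXXEFFEEEEXXEFFXXEFXXEFXXEFXXEFEEEEXXEFFFFF


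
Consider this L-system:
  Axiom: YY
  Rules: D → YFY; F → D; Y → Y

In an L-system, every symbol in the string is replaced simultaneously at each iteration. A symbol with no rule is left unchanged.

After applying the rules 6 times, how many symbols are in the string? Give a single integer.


Step 0: length = 2
Step 1: length = 2
Step 2: length = 2
Step 3: length = 2
Step 4: length = 2
Step 5: length = 2
Step 6: length = 2

Answer: 2


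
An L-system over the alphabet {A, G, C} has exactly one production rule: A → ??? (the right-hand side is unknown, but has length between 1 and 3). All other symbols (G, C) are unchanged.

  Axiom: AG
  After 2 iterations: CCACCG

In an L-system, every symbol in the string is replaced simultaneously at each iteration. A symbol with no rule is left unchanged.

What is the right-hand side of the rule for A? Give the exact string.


Answer: CAC

Derivation:
Trying A → CAC:
  Step 0: AG
  Step 1: CACG
  Step 2: CCACCG
Matches the given result.


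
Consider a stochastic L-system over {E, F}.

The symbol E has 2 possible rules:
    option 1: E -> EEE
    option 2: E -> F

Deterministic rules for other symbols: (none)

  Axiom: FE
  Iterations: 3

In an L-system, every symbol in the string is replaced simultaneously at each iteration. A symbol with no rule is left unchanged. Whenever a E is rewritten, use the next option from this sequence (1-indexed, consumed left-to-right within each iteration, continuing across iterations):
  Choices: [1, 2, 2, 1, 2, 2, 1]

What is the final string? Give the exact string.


Step 0: FE
Step 1: FEEE  (used choices [1])
Step 2: FFFEEE  (used choices [2, 2, 1])
Step 3: FFFFFEEE  (used choices [2, 2, 1])

Answer: FFFFFEEE


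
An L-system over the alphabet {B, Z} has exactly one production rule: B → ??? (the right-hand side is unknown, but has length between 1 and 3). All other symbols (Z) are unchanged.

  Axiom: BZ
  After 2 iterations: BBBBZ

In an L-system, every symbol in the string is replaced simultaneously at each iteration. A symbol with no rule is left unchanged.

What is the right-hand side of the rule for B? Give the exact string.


Answer: BB

Derivation:
Trying B → BB:
  Step 0: BZ
  Step 1: BBZ
  Step 2: BBBBZ
Matches the given result.


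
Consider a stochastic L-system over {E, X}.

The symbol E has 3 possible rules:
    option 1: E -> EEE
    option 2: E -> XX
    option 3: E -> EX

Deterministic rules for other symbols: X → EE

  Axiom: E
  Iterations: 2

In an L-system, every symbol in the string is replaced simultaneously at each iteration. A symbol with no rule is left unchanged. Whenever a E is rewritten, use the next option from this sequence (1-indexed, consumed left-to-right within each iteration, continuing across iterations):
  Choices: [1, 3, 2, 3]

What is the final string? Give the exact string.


Answer: EXXXEX

Derivation:
Step 0: E
Step 1: EEE  (used choices [1])
Step 2: EXXXEX  (used choices [3, 2, 3])


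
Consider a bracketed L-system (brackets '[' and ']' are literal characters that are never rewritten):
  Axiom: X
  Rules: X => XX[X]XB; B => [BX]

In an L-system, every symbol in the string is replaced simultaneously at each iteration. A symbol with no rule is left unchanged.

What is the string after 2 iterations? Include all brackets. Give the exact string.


Step 0: X
Step 1: XX[X]XB
Step 2: XX[X]XBXX[X]XB[XX[X]XB]XX[X]XB[BX]

Answer: XX[X]XBXX[X]XB[XX[X]XB]XX[X]XB[BX]


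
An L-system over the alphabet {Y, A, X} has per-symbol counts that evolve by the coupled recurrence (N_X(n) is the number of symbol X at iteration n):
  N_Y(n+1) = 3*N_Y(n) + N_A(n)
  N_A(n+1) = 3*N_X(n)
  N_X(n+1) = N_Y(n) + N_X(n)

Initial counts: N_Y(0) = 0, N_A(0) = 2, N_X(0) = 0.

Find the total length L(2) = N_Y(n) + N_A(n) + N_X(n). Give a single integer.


Step 0: N_Y=0, N_A=2, N_X=0, L=2
Step 1: N_Y=2, N_A=0, N_X=0, L=2
Step 2: N_Y=6, N_A=0, N_X=2, L=8

Answer: 8


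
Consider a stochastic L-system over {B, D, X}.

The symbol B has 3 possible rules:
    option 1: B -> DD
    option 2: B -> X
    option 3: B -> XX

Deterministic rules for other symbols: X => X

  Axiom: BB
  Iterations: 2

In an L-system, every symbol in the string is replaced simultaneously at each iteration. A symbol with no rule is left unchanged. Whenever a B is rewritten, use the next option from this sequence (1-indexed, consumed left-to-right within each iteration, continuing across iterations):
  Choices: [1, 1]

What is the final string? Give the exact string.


Step 0: BB
Step 1: DDDD  (used choices [1, 1])
Step 2: DDDD  (used choices [])

Answer: DDDD


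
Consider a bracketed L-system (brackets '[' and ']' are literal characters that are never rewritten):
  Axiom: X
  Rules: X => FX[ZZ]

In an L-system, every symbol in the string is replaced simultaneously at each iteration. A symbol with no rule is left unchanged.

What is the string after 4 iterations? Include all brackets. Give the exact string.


Answer: FFFFX[ZZ][ZZ][ZZ][ZZ]

Derivation:
Step 0: X
Step 1: FX[ZZ]
Step 2: FFX[ZZ][ZZ]
Step 3: FFFX[ZZ][ZZ][ZZ]
Step 4: FFFFX[ZZ][ZZ][ZZ][ZZ]


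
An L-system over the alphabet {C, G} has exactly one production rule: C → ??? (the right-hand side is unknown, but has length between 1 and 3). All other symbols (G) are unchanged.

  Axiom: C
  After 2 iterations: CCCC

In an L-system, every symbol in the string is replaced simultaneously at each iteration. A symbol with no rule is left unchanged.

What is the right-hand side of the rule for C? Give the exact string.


Trying C → CC:
  Step 0: C
  Step 1: CC
  Step 2: CCCC
Matches the given result.

Answer: CC


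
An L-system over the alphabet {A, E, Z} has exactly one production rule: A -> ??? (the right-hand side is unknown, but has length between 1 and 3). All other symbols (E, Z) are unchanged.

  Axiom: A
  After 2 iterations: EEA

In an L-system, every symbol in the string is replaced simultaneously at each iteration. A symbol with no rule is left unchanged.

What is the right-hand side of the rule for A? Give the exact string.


Trying A -> EA:
  Step 0: A
  Step 1: EA
  Step 2: EEA
Matches the given result.

Answer: EA


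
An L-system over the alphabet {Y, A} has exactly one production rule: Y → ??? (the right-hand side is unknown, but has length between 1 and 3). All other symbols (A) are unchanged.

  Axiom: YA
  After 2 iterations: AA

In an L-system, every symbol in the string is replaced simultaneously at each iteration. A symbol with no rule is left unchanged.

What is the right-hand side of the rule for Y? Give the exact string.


Trying Y → A:
  Step 0: YA
  Step 1: AA
  Step 2: AA
Matches the given result.

Answer: A


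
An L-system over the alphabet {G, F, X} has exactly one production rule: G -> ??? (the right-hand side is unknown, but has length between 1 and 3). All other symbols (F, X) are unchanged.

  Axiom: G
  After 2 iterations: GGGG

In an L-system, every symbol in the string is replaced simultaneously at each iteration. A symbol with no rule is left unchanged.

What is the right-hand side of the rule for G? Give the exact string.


Trying G -> GG:
  Step 0: G
  Step 1: GG
  Step 2: GGGG
Matches the given result.

Answer: GG


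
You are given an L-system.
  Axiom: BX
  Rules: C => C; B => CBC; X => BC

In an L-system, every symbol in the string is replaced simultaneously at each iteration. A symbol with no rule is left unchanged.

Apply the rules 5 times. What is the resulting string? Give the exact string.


Step 0: BX
Step 1: CBCBC
Step 2: CCBCCCBCC
Step 3: CCCBCCCCCBCCC
Step 4: CCCCBCCCCCCCBCCCC
Step 5: CCCCCBCCCCCCCCCBCCCCC

Answer: CCCCCBCCCCCCCCCBCCCCC


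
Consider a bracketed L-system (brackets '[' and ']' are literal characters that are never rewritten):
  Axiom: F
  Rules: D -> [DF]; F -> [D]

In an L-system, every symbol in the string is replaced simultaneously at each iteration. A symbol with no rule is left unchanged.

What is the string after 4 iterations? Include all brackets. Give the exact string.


Answer: [[[[DF][D]][[DF]]]]

Derivation:
Step 0: F
Step 1: [D]
Step 2: [[DF]]
Step 3: [[[DF][D]]]
Step 4: [[[[DF][D]][[DF]]]]


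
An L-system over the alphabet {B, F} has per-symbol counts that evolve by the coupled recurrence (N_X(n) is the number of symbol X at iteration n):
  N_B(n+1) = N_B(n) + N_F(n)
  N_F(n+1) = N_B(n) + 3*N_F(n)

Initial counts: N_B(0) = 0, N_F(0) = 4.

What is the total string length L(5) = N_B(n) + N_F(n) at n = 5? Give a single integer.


Step 0: N_B=0, N_F=4, L=4
Step 1: N_B=4, N_F=12, L=16
Step 2: N_B=16, N_F=40, L=56
Step 3: N_B=56, N_F=136, L=192
Step 4: N_B=192, N_F=464, L=656
Step 5: N_B=656, N_F=1584, L=2240

Answer: 2240


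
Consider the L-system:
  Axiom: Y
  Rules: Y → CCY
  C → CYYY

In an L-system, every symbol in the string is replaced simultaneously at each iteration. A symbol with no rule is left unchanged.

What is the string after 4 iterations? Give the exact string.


Step 0: Y
Step 1: CCY
Step 2: CYYYCYYYCCY
Step 3: CYYYCCYCCYCCYCYYYCCYCCYCCYCYYYCYYYCCY
Step 4: CYYYCCYCCYCCYCYYYCYYYCCYCYYYCYYYCCYCYYYCYYYCCYCYYYCCYCCYCCYCYYYCYYYCCYCYYYCYYYCCYCYYYCYYYCCYCYYYCCYCCYCCYCYYYCCYCCYCCYCYYYCYYYCCY

Answer: CYYYCCYCCYCCYCYYYCYYYCCYCYYYCYYYCCYCYYYCYYYCCYCYYYCCYCCYCCYCYYYCYYYCCYCYYYCYYYCCYCYYYCYYYCCYCYYYCCYCCYCCYCYYYCCYCCYCCYCYYYCYYYCCY


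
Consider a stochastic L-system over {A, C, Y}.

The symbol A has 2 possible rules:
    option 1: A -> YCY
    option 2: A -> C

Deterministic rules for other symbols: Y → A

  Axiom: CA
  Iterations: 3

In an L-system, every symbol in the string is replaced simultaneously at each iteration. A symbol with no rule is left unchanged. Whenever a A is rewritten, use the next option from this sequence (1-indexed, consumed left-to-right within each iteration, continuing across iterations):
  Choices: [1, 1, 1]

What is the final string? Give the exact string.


Answer: CYCYCYCY

Derivation:
Step 0: CA
Step 1: CYCY  (used choices [1])
Step 2: CACA  (used choices [])
Step 3: CYCYCYCY  (used choices [1, 1])


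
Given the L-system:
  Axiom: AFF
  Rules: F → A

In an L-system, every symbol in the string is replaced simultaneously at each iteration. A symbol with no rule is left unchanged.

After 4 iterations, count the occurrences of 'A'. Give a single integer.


Answer: 3

Derivation:
Step 0: AFF  (1 'A')
Step 1: AAA  (3 'A')
Step 2: AAA  (3 'A')
Step 3: AAA  (3 'A')
Step 4: AAA  (3 'A')


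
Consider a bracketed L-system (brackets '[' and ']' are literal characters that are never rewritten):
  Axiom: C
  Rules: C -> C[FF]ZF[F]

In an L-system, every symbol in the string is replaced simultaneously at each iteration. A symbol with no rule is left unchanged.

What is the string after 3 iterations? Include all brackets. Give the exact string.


Step 0: C
Step 1: C[FF]ZF[F]
Step 2: C[FF]ZF[F][FF]ZF[F]
Step 3: C[FF]ZF[F][FF]ZF[F][FF]ZF[F]

Answer: C[FF]ZF[F][FF]ZF[F][FF]ZF[F]


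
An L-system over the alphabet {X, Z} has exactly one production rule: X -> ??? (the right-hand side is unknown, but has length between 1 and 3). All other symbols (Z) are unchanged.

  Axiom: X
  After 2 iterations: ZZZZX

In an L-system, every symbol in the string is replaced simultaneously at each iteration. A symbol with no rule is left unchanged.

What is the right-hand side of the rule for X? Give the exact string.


Answer: ZZX

Derivation:
Trying X -> ZZX:
  Step 0: X
  Step 1: ZZX
  Step 2: ZZZZX
Matches the given result.


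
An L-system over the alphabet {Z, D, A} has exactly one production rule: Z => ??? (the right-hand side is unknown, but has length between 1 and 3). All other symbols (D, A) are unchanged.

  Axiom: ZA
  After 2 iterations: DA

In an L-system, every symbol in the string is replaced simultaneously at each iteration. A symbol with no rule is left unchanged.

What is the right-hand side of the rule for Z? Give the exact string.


Trying Z => D:
  Step 0: ZA
  Step 1: DA
  Step 2: DA
Matches the given result.

Answer: D


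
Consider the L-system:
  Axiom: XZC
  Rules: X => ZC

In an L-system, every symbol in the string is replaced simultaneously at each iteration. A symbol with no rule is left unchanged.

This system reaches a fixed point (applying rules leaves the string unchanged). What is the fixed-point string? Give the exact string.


Step 0: XZC
Step 1: ZCZC
Step 2: ZCZC  (unchanged — fixed point at step 1)

Answer: ZCZC


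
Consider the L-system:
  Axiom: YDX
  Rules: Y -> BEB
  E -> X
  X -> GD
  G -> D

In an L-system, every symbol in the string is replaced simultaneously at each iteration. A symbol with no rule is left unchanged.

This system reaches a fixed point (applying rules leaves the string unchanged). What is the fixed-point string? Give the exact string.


Answer: BDDBDDD

Derivation:
Step 0: YDX
Step 1: BEBDGD
Step 2: BXBDDD
Step 3: BGDBDDD
Step 4: BDDBDDD
Step 5: BDDBDDD  (unchanged — fixed point at step 4)


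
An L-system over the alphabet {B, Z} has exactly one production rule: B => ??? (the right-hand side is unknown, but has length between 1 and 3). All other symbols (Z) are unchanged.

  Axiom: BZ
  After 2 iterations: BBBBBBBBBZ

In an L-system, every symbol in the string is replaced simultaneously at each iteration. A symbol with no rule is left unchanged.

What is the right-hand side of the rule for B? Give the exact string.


Answer: BBB

Derivation:
Trying B => BBB:
  Step 0: BZ
  Step 1: BBBZ
  Step 2: BBBBBBBBBZ
Matches the given result.


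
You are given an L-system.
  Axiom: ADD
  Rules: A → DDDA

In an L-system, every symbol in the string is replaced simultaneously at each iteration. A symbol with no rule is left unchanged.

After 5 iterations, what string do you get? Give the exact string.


Step 0: ADD
Step 1: DDDADD
Step 2: DDDDDDADD
Step 3: DDDDDDDDDADD
Step 4: DDDDDDDDDDDDADD
Step 5: DDDDDDDDDDDDDDDADD

Answer: DDDDDDDDDDDDDDDADD


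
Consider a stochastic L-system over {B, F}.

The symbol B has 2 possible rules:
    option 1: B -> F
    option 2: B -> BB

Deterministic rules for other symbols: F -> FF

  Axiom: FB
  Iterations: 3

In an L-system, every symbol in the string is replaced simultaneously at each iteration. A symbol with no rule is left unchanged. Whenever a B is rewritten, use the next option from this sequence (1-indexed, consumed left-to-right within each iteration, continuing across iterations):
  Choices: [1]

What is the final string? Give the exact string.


Answer: FFFFFFFFFFFF

Derivation:
Step 0: FB
Step 1: FFF  (used choices [1])
Step 2: FFFFFF  (used choices [])
Step 3: FFFFFFFFFFFF  (used choices [])


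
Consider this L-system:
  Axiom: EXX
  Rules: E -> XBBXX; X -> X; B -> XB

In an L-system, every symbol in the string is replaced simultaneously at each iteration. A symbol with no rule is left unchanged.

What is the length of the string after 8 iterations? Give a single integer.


Step 0: length = 3
Step 1: length = 7
Step 2: length = 9
Step 3: length = 11
Step 4: length = 13
Step 5: length = 15
Step 6: length = 17
Step 7: length = 19
Step 8: length = 21

Answer: 21


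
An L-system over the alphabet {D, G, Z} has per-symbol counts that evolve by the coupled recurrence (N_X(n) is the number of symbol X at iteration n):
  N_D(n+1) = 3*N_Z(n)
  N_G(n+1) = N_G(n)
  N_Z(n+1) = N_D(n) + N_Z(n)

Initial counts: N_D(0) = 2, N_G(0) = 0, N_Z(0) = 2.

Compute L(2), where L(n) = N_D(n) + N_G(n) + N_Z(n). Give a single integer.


Step 0: N_D=2, N_G=0, N_Z=2, L=4
Step 1: N_D=6, N_G=0, N_Z=4, L=10
Step 2: N_D=12, N_G=0, N_Z=10, L=22

Answer: 22


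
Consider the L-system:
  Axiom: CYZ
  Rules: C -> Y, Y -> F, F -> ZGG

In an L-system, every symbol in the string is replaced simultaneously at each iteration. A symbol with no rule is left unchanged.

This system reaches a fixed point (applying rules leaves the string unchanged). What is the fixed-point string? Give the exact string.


Step 0: CYZ
Step 1: YFZ
Step 2: FZGGZ
Step 3: ZGGZGGZ
Step 4: ZGGZGGZ  (unchanged — fixed point at step 3)

Answer: ZGGZGGZ


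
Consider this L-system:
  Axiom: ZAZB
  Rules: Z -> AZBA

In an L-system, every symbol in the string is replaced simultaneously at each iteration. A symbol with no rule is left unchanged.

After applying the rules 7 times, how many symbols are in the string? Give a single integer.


Answer: 46

Derivation:
Step 0: length = 4
Step 1: length = 10
Step 2: length = 16
Step 3: length = 22
Step 4: length = 28
Step 5: length = 34
Step 6: length = 40
Step 7: length = 46


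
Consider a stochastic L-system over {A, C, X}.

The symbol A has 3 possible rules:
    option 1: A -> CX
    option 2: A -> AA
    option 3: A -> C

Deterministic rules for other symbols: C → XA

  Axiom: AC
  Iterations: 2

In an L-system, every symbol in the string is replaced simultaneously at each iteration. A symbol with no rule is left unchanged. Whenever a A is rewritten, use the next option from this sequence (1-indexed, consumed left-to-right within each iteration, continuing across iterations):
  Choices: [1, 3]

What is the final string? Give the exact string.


Step 0: AC
Step 1: CXXA  (used choices [1])
Step 2: XAXXC  (used choices [3])

Answer: XAXXC


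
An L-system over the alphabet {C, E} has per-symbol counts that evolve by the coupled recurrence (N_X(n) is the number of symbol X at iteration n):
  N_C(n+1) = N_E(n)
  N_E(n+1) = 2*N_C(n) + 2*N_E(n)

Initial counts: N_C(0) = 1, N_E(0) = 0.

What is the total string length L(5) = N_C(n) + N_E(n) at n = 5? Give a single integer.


Step 0: N_C=1, N_E=0, L=1
Step 1: N_C=0, N_E=2, L=2
Step 2: N_C=2, N_E=4, L=6
Step 3: N_C=4, N_E=12, L=16
Step 4: N_C=12, N_E=32, L=44
Step 5: N_C=32, N_E=88, L=120

Answer: 120


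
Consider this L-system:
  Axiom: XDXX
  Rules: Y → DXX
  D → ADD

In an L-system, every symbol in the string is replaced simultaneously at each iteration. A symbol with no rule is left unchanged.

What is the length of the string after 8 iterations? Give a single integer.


Step 0: length = 4
Step 1: length = 6
Step 2: length = 10
Step 3: length = 18
Step 4: length = 34
Step 5: length = 66
Step 6: length = 130
Step 7: length = 258
Step 8: length = 514

Answer: 514


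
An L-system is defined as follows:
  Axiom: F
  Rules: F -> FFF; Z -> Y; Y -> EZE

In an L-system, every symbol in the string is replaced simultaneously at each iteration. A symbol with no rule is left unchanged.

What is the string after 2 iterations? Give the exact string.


Step 0: F
Step 1: FFF
Step 2: FFFFFFFFF

Answer: FFFFFFFFF


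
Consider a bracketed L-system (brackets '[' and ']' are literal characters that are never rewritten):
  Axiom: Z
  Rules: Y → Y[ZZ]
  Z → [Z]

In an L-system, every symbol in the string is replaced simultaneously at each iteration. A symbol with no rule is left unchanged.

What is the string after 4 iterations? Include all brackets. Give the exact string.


Answer: [[[[Z]]]]

Derivation:
Step 0: Z
Step 1: [Z]
Step 2: [[Z]]
Step 3: [[[Z]]]
Step 4: [[[[Z]]]]


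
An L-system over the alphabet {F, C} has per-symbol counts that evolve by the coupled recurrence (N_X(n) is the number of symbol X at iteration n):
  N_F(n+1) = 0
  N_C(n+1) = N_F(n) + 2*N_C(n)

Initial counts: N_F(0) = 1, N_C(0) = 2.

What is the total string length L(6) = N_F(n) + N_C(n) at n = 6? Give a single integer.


Step 0: N_F=1, N_C=2, L=3
Step 1: N_F=0, N_C=5, L=5
Step 2: N_F=0, N_C=10, L=10
Step 3: N_F=0, N_C=20, L=20
Step 4: N_F=0, N_C=40, L=40
Step 5: N_F=0, N_C=80, L=80
Step 6: N_F=0, N_C=160, L=160

Answer: 160


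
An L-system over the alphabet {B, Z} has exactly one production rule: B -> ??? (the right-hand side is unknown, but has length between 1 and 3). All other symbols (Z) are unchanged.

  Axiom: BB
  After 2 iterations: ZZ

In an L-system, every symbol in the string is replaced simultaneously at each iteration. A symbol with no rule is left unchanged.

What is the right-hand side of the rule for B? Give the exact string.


Trying B -> Z:
  Step 0: BB
  Step 1: ZZ
  Step 2: ZZ
Matches the given result.

Answer: Z


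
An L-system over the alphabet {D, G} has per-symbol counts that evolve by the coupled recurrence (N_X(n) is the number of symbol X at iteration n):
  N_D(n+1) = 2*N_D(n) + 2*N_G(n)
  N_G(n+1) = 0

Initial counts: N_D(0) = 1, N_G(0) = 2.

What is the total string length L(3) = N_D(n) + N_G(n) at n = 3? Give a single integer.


Answer: 24

Derivation:
Step 0: N_D=1, N_G=2, L=3
Step 1: N_D=6, N_G=0, L=6
Step 2: N_D=12, N_G=0, L=12
Step 3: N_D=24, N_G=0, L=24


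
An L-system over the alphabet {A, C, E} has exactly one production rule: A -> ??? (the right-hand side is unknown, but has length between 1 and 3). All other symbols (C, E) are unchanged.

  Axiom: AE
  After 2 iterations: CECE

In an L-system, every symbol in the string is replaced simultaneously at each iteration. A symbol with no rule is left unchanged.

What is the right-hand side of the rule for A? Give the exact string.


Trying A -> CEC:
  Step 0: AE
  Step 1: CECE
  Step 2: CECE
Matches the given result.

Answer: CEC


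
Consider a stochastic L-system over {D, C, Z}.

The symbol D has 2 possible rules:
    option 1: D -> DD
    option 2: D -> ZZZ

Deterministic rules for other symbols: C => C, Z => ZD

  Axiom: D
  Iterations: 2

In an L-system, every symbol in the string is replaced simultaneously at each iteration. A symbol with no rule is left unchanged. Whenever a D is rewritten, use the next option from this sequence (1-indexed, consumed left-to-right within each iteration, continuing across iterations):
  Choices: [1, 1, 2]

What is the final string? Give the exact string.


Step 0: D
Step 1: DD  (used choices [1])
Step 2: DDZZZ  (used choices [1, 2])

Answer: DDZZZ


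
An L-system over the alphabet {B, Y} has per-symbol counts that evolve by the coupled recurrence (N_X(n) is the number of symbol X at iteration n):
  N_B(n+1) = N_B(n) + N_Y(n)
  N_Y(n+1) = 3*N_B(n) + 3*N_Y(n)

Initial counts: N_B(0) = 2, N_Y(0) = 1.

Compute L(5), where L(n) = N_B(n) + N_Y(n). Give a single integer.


Step 0: N_B=2, N_Y=1, L=3
Step 1: N_B=3, N_Y=9, L=12
Step 2: N_B=12, N_Y=36, L=48
Step 3: N_B=48, N_Y=144, L=192
Step 4: N_B=192, N_Y=576, L=768
Step 5: N_B=768, N_Y=2304, L=3072

Answer: 3072


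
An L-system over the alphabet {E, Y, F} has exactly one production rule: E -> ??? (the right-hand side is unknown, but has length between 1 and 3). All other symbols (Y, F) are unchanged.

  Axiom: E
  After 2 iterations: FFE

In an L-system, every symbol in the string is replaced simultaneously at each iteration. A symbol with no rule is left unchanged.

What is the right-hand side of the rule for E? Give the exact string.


Answer: FE

Derivation:
Trying E -> FE:
  Step 0: E
  Step 1: FE
  Step 2: FFE
Matches the given result.


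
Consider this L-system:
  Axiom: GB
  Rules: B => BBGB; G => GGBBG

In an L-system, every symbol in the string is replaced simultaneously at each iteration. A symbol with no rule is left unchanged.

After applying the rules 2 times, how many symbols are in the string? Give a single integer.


Step 0: length = 2
Step 1: length = 9
Step 2: length = 40

Answer: 40


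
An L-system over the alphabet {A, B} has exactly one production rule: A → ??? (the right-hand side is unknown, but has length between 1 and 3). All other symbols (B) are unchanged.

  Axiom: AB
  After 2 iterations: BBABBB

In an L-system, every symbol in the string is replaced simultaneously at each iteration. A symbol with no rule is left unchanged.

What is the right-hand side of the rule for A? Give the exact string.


Trying A → BAB:
  Step 0: AB
  Step 1: BABB
  Step 2: BBABBB
Matches the given result.

Answer: BAB


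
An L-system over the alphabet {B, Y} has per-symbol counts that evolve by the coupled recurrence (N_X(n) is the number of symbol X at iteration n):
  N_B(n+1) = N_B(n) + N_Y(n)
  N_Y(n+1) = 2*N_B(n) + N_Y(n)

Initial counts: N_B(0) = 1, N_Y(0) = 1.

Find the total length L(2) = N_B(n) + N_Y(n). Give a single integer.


Step 0: N_B=1, N_Y=1, L=2
Step 1: N_B=2, N_Y=3, L=5
Step 2: N_B=5, N_Y=7, L=12

Answer: 12


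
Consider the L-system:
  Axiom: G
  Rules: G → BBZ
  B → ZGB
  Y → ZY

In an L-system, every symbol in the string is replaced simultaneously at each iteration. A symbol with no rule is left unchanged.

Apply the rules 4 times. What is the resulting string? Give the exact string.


Answer: ZZGBZGBZZBBZZGBZZGBZGBZZBBZZGBZ

Derivation:
Step 0: G
Step 1: BBZ
Step 2: ZGBZGBZ
Step 3: ZBBZZGBZBBZZGBZ
Step 4: ZZGBZGBZZBBZZGBZZGBZGBZZBBZZGBZ


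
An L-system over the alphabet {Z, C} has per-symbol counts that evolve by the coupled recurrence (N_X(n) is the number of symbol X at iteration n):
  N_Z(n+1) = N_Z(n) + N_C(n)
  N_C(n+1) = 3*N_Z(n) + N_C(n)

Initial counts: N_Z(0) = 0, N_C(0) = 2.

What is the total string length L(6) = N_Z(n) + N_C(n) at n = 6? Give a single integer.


Step 0: N_Z=0, N_C=2, L=2
Step 1: N_Z=2, N_C=2, L=4
Step 2: N_Z=4, N_C=8, L=12
Step 3: N_Z=12, N_C=20, L=32
Step 4: N_Z=32, N_C=56, L=88
Step 5: N_Z=88, N_C=152, L=240
Step 6: N_Z=240, N_C=416, L=656

Answer: 656


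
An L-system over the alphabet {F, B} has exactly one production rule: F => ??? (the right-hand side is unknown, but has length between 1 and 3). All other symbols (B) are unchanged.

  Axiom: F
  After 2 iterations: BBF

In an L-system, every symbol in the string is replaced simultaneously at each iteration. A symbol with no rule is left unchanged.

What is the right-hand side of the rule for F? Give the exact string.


Answer: BF

Derivation:
Trying F => BF:
  Step 0: F
  Step 1: BF
  Step 2: BBF
Matches the given result.


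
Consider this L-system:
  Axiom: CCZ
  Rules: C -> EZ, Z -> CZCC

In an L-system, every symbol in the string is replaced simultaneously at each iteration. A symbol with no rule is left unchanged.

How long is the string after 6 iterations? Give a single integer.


Step 0: length = 3
Step 1: length = 8
Step 2: length = 20
Step 3: length = 47
Step 4: length = 110
Step 5: length = 254
Step 6: length = 587

Answer: 587


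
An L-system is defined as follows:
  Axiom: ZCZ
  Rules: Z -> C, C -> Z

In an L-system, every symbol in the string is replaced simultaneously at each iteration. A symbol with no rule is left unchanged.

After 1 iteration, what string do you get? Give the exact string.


Step 0: ZCZ
Step 1: CZC

Answer: CZC


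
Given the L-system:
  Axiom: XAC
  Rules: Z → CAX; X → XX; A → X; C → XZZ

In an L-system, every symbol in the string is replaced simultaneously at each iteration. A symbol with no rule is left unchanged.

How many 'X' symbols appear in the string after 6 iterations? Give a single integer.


Answer: 232

Derivation:
Step 0: XAC  (1 'X')
Step 1: XXXXZZ  (4 'X')
Step 2: XXXXXXXXCAXCAX  (10 'X')
Step 3: XXXXXXXXXXXXXXXXXZZXXXXZZXXX  (24 'X')
Step 4: XXXXXXXXXXXXXXXXXXXXXXXXXXXXXXXXXXCAXCAXXXXXXXXXCAXCAXXXXXXX  (52 'X')
Step 5: XXXXXXXXXXXXXXXXXXXXXXXXXXXXXXXXXXXXXXXXXXXXXXXXXXXXXXXXXXXXXXXXXXXXXZZXXXXZZXXXXXXXXXXXXXXXXXXXXZZXXXXZZXXXXXXXXXXXXXXX  (112 'X')
Step 6: XXXXXXXXXXXXXXXXXXXXXXXXXXXXXXXXXXXXXXXXXXXXXXXXXXXXXXXXXXXXXXXXXXXXXXXXXXXXXXXXXXXXXXXXXXXXXXXXXXXXXXXXXXXXXXXXXXXXXXXXXXXXXXXXXXXXXXXXXXCAXCAXXXXXXXXXCAXCAXXXXXXXXXXXXXXXXXXXXXXXXXXXXXXXXXXXXXXXXXCAXCAXXXXXXXXXCAXCAXXXXXXXXXXXXXXXXXXXXXXXXXXXXXXX  (232 'X')


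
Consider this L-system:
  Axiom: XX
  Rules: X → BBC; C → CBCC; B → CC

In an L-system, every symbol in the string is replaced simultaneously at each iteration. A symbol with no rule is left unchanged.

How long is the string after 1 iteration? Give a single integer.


Answer: 6

Derivation:
Step 0: length = 2
Step 1: length = 6


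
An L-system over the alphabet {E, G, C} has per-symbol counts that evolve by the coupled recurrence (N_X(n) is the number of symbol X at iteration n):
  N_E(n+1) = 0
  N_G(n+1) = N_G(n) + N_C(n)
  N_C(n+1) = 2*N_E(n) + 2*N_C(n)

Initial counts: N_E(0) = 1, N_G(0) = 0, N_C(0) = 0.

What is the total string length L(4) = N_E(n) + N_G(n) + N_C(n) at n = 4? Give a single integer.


Step 0: N_E=1, N_G=0, N_C=0, L=1
Step 1: N_E=0, N_G=0, N_C=2, L=2
Step 2: N_E=0, N_G=2, N_C=4, L=6
Step 3: N_E=0, N_G=6, N_C=8, L=14
Step 4: N_E=0, N_G=14, N_C=16, L=30

Answer: 30


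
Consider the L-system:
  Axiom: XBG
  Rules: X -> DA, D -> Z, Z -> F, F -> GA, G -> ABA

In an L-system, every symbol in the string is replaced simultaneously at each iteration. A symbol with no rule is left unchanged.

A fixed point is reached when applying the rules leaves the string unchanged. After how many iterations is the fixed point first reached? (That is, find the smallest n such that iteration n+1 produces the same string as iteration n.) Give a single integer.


Step 0: XBG
Step 1: DABABA
Step 2: ZABABA
Step 3: FABABA
Step 4: GAABABA
Step 5: ABAAABABA
Step 6: ABAAABABA  (unchanged — fixed point at step 5)

Answer: 5


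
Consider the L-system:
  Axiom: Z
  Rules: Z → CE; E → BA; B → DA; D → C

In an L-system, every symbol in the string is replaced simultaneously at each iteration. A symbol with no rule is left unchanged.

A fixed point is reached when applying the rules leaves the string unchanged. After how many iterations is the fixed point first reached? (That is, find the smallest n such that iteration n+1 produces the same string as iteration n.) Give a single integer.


Step 0: Z
Step 1: CE
Step 2: CBA
Step 3: CDAA
Step 4: CCAA
Step 5: CCAA  (unchanged — fixed point at step 4)

Answer: 4
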